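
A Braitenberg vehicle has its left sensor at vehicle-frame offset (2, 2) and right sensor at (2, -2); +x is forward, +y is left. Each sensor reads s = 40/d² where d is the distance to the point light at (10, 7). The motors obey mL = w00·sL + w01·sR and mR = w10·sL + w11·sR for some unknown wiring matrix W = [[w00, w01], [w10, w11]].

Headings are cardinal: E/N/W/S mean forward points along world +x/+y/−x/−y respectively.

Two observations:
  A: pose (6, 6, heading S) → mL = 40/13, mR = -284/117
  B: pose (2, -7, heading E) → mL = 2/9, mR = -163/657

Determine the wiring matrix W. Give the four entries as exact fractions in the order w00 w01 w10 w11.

obs A: pose=(6,6,S) → sL=40/13, sR=8/9, mL=40/13, mR=-284/117
obs B: pose=(2,-7,E) → sL=2/9, sR=10/73, mL=2/9, mR=-163/657
sensor matrix S = [[40/13, 8/9], [2/9, 10/73]]; det S = 17216/76869
solve [mL_A; mL_B] = S·[w00; w01] and [mR_A; mR_B] = S·[w10; w11]:
  w00 = 1, w01 = 0, w10 = -1/2, w11 = -1

1 0 -1/2 -1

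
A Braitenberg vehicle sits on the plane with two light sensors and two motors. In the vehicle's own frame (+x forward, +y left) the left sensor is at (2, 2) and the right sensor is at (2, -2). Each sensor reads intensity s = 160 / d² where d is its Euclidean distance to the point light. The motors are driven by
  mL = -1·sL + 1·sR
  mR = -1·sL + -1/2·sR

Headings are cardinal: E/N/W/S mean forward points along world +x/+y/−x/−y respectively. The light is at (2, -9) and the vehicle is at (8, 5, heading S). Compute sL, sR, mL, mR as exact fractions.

10/13 1 3/13 -33/26

left sensor world pos  = (10, 3); dL² = 208
right sensor world pos = (6, 3); dR² = 160
sL = 160/208 = 10/13
sR = 160/160 = 1
mL = -1·sL + 1·sR = 3/13
mR = -1·sL + -1/2·sR = -33/26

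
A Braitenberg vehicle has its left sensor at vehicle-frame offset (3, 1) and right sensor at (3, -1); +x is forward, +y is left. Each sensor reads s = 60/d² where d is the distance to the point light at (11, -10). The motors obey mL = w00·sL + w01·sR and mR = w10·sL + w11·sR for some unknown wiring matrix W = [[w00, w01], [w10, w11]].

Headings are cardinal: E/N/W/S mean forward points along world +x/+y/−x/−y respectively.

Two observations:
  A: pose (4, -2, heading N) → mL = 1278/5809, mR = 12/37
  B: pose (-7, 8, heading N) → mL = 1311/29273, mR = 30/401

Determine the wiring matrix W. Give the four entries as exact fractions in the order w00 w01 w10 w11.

obs A: pose=(4,-2,N) → sL=12/37, sR=60/157, mL=1278/5809, mR=12/37
obs B: pose=(-7,8,N) → sL=30/401, sR=6/73, mL=1311/29273, mR=30/401
sensor matrix S = [[12/37, 60/157], [30/401, 6/73]]; det S = -328896/170046857
solve [mL_A; mL_B] = S·[w00; w01] and [mR_A; mR_B] = S·[w10; w11]:
  w00 = -1/2, w01 = 1, w10 = 1, w11 = 0

-1/2 1 1 0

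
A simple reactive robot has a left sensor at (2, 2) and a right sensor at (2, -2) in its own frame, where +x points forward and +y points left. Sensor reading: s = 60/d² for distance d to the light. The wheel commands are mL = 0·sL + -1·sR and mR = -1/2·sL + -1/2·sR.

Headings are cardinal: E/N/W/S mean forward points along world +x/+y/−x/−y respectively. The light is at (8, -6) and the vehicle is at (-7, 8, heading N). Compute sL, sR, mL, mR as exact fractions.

12/109 12/85 -12/85 -1164/9265

left sensor world pos  = (-9, 10); dL² = 545
right sensor world pos = (-5, 10); dR² = 425
sL = 60/545 = 12/109
sR = 60/425 = 12/85
mL = 0·sL + -1·sR = -12/85
mR = -1/2·sL + -1/2·sR = -1164/9265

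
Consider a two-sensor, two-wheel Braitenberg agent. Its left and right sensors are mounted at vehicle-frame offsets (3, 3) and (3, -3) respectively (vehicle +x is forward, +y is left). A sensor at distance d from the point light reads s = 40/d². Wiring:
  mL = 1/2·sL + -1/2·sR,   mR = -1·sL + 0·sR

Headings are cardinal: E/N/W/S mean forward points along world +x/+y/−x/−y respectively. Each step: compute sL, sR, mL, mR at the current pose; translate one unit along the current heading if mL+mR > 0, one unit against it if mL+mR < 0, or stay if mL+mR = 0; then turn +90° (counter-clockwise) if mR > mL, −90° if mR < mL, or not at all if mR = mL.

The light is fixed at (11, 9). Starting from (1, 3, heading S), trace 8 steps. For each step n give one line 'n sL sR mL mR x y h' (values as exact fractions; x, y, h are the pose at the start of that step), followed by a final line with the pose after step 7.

n=0: pose=(1,3,S); sL=4/13, sR=4/25; mL=24/325, mR=-4/13; mL+mR=-76/325 → advance -1; mR−mL=-124/325 → turn -1·90°
n=1: pose=(1,4,W); sL=40/233, sR=40/173; mL=-1200/40309, mR=-40/233; mL+mR=-8120/40309 → advance -1; mR−mL=-5720/40309 → turn -1·90°
n=2: pose=(2,4,N); sL=10/37, sR=1; mL=-27/74, mR=-10/37; mL+mR=-47/74 → advance -1; mR−mL=7/74 → turn +1·90°
n=3: pose=(2,3,W); sL=8/45, sR=40/153; mL=-32/765, mR=-8/45; mL+mR=-56/255 → advance -1; mR−mL=-104/765 → turn -1·90°
n=4: pose=(3,3,N); sL=4/13, sR=20/17; mL=-96/221, mR=-4/13; mL+mR=-164/221 → advance -1; mR−mL=28/221 → turn +1·90°
n=5: pose=(3,2,W); sL=40/221, sR=40/137; mL=-1680/30277, mR=-40/221; mL+mR=-7160/30277 → advance -1; mR−mL=-3800/30277 → turn -1·90°
n=6: pose=(4,2,N); sL=10/29, sR=5/4; mL=-105/232, mR=-10/29; mL+mR=-185/232 → advance -1; mR−mL=25/232 → turn +1·90°
n=7: pose=(4,1,W); sL=40/221, sR=8/25; mL=-384/5525, mR=-40/221; mL+mR=-1384/5525 → advance -1; mR−mL=-616/5525 → turn -1·90°

0 4/13 4/25 24/325 -4/13 1 3 S
1 40/233 40/173 -1200/40309 -40/233 1 4 W
2 10/37 1 -27/74 -10/37 2 4 N
3 8/45 40/153 -32/765 -8/45 2 3 W
4 4/13 20/17 -96/221 -4/13 3 3 N
5 40/221 40/137 -1680/30277 -40/221 3 2 W
6 10/29 5/4 -105/232 -10/29 4 2 N
7 40/221 8/25 -384/5525 -40/221 4 1 W
final 5 1 N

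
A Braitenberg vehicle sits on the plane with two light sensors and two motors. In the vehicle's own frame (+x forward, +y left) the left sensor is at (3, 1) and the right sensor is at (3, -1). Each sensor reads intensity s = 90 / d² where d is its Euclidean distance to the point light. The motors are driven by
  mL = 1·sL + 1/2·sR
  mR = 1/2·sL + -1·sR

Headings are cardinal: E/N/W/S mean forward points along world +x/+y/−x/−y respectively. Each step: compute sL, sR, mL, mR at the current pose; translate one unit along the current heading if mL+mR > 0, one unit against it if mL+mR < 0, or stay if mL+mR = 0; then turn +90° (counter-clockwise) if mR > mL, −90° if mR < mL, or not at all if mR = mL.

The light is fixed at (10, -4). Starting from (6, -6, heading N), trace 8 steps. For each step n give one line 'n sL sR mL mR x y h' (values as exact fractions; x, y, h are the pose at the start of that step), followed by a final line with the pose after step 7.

n=0: pose=(6,-6,N); sL=45/13, sR=9; mL=207/26, mR=-189/26; mL+mR=9/13 → advance +1; mR−mL=-198/13 → turn -1·90°
n=1: pose=(6,-5,E); sL=90, sR=18; mL=99, mR=27; mL+mR=126 → advance +1; mR−mL=-72 → turn -1·90°
n=2: pose=(7,-5,S); sL=9/2, sR=45/16; mL=189/32, mR=-9/16; mL+mR=171/32 → advance +1; mR−mL=-207/32 → turn -1·90°
n=3: pose=(7,-6,W); sL=2, sR=90/37; mL=119/37, mR=-53/37; mL+mR=66/37 → advance +1; mR−mL=-172/37 → turn -1·90°
n=4: pose=(6,-6,N); sL=45/13, sR=9; mL=207/26, mR=-189/26; mL+mR=9/13 → advance +1; mR−mL=-198/13 → turn -1·90°
n=5: pose=(6,-5,E); sL=90, sR=18; mL=99, mR=27; mL+mR=126 → advance +1; mR−mL=-72 → turn -1·90°
n=6: pose=(7,-5,S); sL=9/2, sR=45/16; mL=189/32, mR=-9/16; mL+mR=171/32 → advance +1; mR−mL=-207/32 → turn -1·90°
n=7: pose=(7,-6,W); sL=2, sR=90/37; mL=119/37, mR=-53/37; mL+mR=66/37 → advance +1; mR−mL=-172/37 → turn -1·90°

0 45/13 9 207/26 -189/26 6 -6 N
1 90 18 99 27 6 -5 E
2 9/2 45/16 189/32 -9/16 7 -5 S
3 2 90/37 119/37 -53/37 7 -6 W
4 45/13 9 207/26 -189/26 6 -6 N
5 90 18 99 27 6 -5 E
6 9/2 45/16 189/32 -9/16 7 -5 S
7 2 90/37 119/37 -53/37 7 -6 W
final 6 -6 N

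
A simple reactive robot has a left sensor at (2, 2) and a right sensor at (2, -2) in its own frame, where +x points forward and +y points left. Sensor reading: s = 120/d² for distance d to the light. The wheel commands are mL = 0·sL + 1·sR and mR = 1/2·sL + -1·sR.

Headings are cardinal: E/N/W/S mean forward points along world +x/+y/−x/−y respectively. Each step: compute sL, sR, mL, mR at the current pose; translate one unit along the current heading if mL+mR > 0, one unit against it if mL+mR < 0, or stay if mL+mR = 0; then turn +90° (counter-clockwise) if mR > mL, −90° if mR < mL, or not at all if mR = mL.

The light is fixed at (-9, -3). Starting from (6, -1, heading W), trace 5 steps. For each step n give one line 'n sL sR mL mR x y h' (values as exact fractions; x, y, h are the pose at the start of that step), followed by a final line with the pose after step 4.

0 120/169 24/37 24/37 -1836/6253 6 -1 W
1 3/4 15/34 15/34 -9/136 5 -1 N
2 120/281 120/257 120/257 -18300/72217 5 0 E
3 12/29 12/17 12/17 -246/493 6 0 S
4 120/169 24/37 24/37 -1836/6253 6 -1 W
final 5 -1 N

n=0: pose=(6,-1,W); sL=120/169, sR=24/37; mL=24/37, mR=-1836/6253; mL+mR=60/169 → advance +1; mR−mL=-5892/6253 → turn -1·90°
n=1: pose=(5,-1,N); sL=3/4, sR=15/34; mL=15/34, mR=-9/136; mL+mR=3/8 → advance +1; mR−mL=-69/136 → turn -1·90°
n=2: pose=(5,0,E); sL=120/281, sR=120/257; mL=120/257, mR=-18300/72217; mL+mR=60/281 → advance +1; mR−mL=-52020/72217 → turn -1·90°
n=3: pose=(6,0,S); sL=12/29, sR=12/17; mL=12/17, mR=-246/493; mL+mR=6/29 → advance +1; mR−mL=-594/493 → turn -1·90°
n=4: pose=(6,-1,W); sL=120/169, sR=24/37; mL=24/37, mR=-1836/6253; mL+mR=60/169 → advance +1; mR−mL=-5892/6253 → turn -1·90°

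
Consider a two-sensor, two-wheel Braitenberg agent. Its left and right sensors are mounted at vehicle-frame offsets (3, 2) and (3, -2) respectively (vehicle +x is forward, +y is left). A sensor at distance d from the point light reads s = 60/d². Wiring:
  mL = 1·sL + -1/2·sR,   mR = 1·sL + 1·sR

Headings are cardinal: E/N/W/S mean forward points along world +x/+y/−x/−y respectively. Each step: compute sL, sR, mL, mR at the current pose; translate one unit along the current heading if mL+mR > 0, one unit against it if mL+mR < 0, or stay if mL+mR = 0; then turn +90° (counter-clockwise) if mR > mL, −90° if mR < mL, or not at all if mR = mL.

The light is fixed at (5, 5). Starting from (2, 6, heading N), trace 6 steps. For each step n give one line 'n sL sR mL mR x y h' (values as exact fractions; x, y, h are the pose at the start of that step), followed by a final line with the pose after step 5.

0 60/41 60/17 -210/697 3480/697 2 6 N
1 5/3 15/13 85/78 110/39 2 7 W
2 12 60/37 414/37 504/37 1 7 S
3 6 30 -9 36 1 6 E
4 60/41 60/17 -210/697 3480/697 2 6 N
5 5/3 15/13 85/78 110/39 2 7 W
final 1 7 S

n=0: pose=(2,6,N); sL=60/41, sR=60/17; mL=-210/697, mR=3480/697; mL+mR=3270/697 → advance +1; mR−mL=90/17 → turn +1·90°
n=1: pose=(2,7,W); sL=5/3, sR=15/13; mL=85/78, mR=110/39; mL+mR=305/78 → advance +1; mR−mL=45/26 → turn +1·90°
n=2: pose=(1,7,S); sL=12, sR=60/37; mL=414/37, mR=504/37; mL+mR=918/37 → advance +1; mR−mL=90/37 → turn +1·90°
n=3: pose=(1,6,E); sL=6, sR=30; mL=-9, mR=36; mL+mR=27 → advance +1; mR−mL=45 → turn +1·90°
n=4: pose=(2,6,N); sL=60/41, sR=60/17; mL=-210/697, mR=3480/697; mL+mR=3270/697 → advance +1; mR−mL=90/17 → turn +1·90°
n=5: pose=(2,7,W); sL=5/3, sR=15/13; mL=85/78, mR=110/39; mL+mR=305/78 → advance +1; mR−mL=45/26 → turn +1·90°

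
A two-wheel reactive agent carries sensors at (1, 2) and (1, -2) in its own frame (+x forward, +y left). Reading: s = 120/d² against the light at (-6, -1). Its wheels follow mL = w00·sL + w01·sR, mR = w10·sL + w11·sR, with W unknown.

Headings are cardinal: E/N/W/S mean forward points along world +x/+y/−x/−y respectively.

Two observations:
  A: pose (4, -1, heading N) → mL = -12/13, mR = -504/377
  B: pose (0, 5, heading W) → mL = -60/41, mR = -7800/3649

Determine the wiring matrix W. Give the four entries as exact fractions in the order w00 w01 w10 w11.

obs A: pose=(4,-1,N) → sL=24/13, sR=24/29, mL=-12/13, mR=-504/377
obs B: pose=(0,5,W) → sL=120/41, sR=120/89, mL=-60/41, mR=-7800/3649
sensor matrix S = [[24/13, 24/29], [120/41, 120/89]]; det S = 92160/1375673
solve [mL_A; mL_B] = S·[w00; w01] and [mR_A; mR_B] = S·[w10; w11]:
  w00 = -1/2, w01 = 0, w10 = -1/2, w11 = -1/2

-1/2 0 -1/2 -1/2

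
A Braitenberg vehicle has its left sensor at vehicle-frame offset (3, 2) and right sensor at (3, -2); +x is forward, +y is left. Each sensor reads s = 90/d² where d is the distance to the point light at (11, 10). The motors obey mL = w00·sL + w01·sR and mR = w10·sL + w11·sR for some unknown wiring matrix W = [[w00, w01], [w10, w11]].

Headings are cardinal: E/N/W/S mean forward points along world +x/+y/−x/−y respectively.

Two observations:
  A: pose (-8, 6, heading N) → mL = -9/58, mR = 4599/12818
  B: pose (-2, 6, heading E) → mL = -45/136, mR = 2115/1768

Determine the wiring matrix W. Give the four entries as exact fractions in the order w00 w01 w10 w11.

0 -1/2 1 1/2

obs A: pose=(-8,6,N) → sL=45/221, sR=9/29, mL=-9/58, mR=4599/12818
obs B: pose=(-2,6,E) → sL=45/52, sR=45/68, mL=-45/136, mR=2115/1768
sensor matrix S = [[45/221, 9/29], [45/52, 45/68]]; det S = -14580/108953
solve [mL_A; mL_B] = S·[w00; w01] and [mR_A; mR_B] = S·[w10; w11]:
  w00 = 0, w01 = -1/2, w10 = 1, w11 = 1/2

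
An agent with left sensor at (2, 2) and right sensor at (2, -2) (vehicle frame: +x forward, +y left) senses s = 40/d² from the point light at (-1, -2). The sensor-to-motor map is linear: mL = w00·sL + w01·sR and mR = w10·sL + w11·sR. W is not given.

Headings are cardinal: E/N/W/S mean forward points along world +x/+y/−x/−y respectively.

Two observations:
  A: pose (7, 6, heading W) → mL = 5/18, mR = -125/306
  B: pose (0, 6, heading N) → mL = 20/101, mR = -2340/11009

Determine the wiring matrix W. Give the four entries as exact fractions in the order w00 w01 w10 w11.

1/2 0 -1 1/2

obs A: pose=(7,6,W) → sL=5/9, sR=5/17, mL=5/18, mR=-125/306
obs B: pose=(0,6,N) → sL=40/101, sR=40/109, mL=20/101, mR=-2340/11009
sensor matrix S = [[5/9, 5/17], [40/101, 40/109]]; det S = 147200/1684377
solve [mL_A; mL_B] = S·[w00; w01] and [mR_A; mR_B] = S·[w10; w11]:
  w00 = 1/2, w01 = 0, w10 = -1, w11 = 1/2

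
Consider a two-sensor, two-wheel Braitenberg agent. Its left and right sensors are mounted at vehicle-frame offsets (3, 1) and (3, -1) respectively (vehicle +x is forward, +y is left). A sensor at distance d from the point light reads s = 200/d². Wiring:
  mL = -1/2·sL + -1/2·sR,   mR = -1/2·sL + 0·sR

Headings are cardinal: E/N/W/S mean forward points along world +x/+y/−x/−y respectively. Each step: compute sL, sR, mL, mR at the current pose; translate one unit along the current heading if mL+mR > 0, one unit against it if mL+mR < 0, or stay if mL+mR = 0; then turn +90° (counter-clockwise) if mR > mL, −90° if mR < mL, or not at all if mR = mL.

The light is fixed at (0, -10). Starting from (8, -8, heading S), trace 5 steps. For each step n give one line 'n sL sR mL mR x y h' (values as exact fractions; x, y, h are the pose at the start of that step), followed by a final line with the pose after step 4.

0 100/41 4 -132/41 -50/41 8 -8 S
1 200/137 8/5 -1048/685 -100/137 8 -7 E
2 25/9 2 -43/18 -25/18 7 -7 N
3 200/17 8 -168/17 -100/17 7 -8 W
4 100/41 4 -132/41 -50/41 8 -8 S
final 8 -7 E

n=0: pose=(8,-8,S); sL=100/41, sR=4; mL=-132/41, mR=-50/41; mL+mR=-182/41 → advance -1; mR−mL=2 → turn +1·90°
n=1: pose=(8,-7,E); sL=200/137, sR=8/5; mL=-1048/685, mR=-100/137; mL+mR=-1548/685 → advance -1; mR−mL=4/5 → turn +1·90°
n=2: pose=(7,-7,N); sL=25/9, sR=2; mL=-43/18, mR=-25/18; mL+mR=-34/9 → advance -1; mR−mL=1 → turn +1·90°
n=3: pose=(7,-8,W); sL=200/17, sR=8; mL=-168/17, mR=-100/17; mL+mR=-268/17 → advance -1; mR−mL=4 → turn +1·90°
n=4: pose=(8,-8,S); sL=100/41, sR=4; mL=-132/41, mR=-50/41; mL+mR=-182/41 → advance -1; mR−mL=2 → turn +1·90°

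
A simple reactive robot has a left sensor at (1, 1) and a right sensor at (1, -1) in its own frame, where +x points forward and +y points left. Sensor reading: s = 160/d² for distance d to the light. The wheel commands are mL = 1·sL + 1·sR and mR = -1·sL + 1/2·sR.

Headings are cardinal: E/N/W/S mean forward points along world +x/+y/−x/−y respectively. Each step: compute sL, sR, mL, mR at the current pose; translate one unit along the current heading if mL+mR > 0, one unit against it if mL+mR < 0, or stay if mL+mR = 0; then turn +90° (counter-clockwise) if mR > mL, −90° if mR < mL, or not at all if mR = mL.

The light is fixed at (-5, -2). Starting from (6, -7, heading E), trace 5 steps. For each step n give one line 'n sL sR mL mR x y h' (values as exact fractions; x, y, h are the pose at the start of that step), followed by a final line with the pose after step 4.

n=0: pose=(6,-7,E); sL=1, sR=8/9; mL=17/9, mR=-5/9; mL+mR=4/3 → advance +1; mR−mL=-22/9 → turn -1·90°
n=1: pose=(7,-7,S); sL=32/41, sR=160/157; mL=11584/6437, mR=-1744/6437; mL+mR=240/157 → advance +1; mR−mL=-13328/6437 → turn -1·90°
n=2: pose=(7,-8,W); sL=16/17, sR=80/73; mL=2528/1241, mR=-488/1241; mL+mR=120/73 → advance +1; mR−mL=-3016/1241 → turn -1·90°
n=3: pose=(6,-8,N); sL=32/25, sR=160/169; mL=9408/4225, mR=-3408/4225; mL+mR=240/169 → advance +1; mR−mL=-12816/4225 → turn -1·90°
n=4: pose=(6,-7,E); sL=1, sR=8/9; mL=17/9, mR=-5/9; mL+mR=4/3 → advance +1; mR−mL=-22/9 → turn -1·90°

0 1 8/9 17/9 -5/9 6 -7 E
1 32/41 160/157 11584/6437 -1744/6437 7 -7 S
2 16/17 80/73 2528/1241 -488/1241 7 -8 W
3 32/25 160/169 9408/4225 -3408/4225 6 -8 N
4 1 8/9 17/9 -5/9 6 -7 E
final 7 -7 S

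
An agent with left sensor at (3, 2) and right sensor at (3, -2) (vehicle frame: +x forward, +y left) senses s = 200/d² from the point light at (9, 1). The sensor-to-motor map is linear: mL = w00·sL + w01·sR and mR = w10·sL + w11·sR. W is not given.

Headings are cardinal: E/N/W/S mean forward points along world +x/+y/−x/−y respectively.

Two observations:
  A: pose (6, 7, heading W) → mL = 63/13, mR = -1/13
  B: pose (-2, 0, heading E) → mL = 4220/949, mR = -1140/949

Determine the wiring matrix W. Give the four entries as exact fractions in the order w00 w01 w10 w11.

obs A: pose=(6,7,W) → sL=50/13, sR=2, mL=63/13, mR=-1/13
obs B: pose=(-2,0,E) → sL=40/13, sR=200/73, mL=4220/949, mR=-1140/949
sensor matrix S = [[50/13, 2], [40/13, 200/73]]; det S = 320/73
solve [mL_A; mL_B] = S·[w00; w01] and [mR_A; mR_B] = S·[w10; w11]:
  w00 = 1, w01 = 1/2, w10 = 1/2, w11 = -1

1 1/2 1/2 -1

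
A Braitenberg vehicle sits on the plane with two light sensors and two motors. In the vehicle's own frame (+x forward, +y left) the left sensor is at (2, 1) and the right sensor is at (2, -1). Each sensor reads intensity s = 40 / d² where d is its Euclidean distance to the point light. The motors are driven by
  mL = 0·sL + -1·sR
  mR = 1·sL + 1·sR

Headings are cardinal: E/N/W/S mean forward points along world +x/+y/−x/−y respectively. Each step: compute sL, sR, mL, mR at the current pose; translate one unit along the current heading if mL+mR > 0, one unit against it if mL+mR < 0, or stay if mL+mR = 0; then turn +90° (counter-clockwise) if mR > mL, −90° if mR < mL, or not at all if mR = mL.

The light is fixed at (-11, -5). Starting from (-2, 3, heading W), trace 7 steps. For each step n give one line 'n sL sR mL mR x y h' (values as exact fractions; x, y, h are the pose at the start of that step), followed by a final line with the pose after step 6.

0 20/49 4/13 -4/13 456/637 -2 3 W
1 40/117 8/17 -8/17 1616/1989 -3 3 S
2 10/41 5/17 -5/17 375/697 -3 2 E
3 8/29 40/181 -40/181 2608/5249 -2 2 N
4 20/49 4/13 -4/13 456/637 -2 3 W
5 40/117 8/17 -8/17 1616/1989 -3 3 S
6 10/41 5/17 -5/17 375/697 -3 2 E
final -2 2 N

n=0: pose=(-2,3,W); sL=20/49, sR=4/13; mL=-4/13, mR=456/637; mL+mR=20/49 → advance +1; mR−mL=652/637 → turn +1·90°
n=1: pose=(-3,3,S); sL=40/117, sR=8/17; mL=-8/17, mR=1616/1989; mL+mR=40/117 → advance +1; mR−mL=2552/1989 → turn +1·90°
n=2: pose=(-3,2,E); sL=10/41, sR=5/17; mL=-5/17, mR=375/697; mL+mR=10/41 → advance +1; mR−mL=580/697 → turn +1·90°
n=3: pose=(-2,2,N); sL=8/29, sR=40/181; mL=-40/181, mR=2608/5249; mL+mR=8/29 → advance +1; mR−mL=3768/5249 → turn +1·90°
n=4: pose=(-2,3,W); sL=20/49, sR=4/13; mL=-4/13, mR=456/637; mL+mR=20/49 → advance +1; mR−mL=652/637 → turn +1·90°
n=5: pose=(-3,3,S); sL=40/117, sR=8/17; mL=-8/17, mR=1616/1989; mL+mR=40/117 → advance +1; mR−mL=2552/1989 → turn +1·90°
n=6: pose=(-3,2,E); sL=10/41, sR=5/17; mL=-5/17, mR=375/697; mL+mR=10/41 → advance +1; mR−mL=580/697 → turn +1·90°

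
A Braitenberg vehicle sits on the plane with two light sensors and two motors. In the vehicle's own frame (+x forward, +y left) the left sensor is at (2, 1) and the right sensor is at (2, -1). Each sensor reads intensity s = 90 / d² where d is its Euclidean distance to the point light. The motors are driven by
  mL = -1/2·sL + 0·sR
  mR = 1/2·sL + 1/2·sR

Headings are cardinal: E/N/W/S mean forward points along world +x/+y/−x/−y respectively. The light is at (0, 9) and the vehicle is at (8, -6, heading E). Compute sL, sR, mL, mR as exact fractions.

left sensor world pos  = (10, -5); dL² = 296
right sensor world pos = (10, -7); dR² = 356
sL = 90/296 = 45/148
sR = 90/356 = 45/178
mL = -1/2·sL + 0·sR = -45/296
mR = 1/2·sL + 1/2·sR = 7335/26344

45/148 45/178 -45/296 7335/26344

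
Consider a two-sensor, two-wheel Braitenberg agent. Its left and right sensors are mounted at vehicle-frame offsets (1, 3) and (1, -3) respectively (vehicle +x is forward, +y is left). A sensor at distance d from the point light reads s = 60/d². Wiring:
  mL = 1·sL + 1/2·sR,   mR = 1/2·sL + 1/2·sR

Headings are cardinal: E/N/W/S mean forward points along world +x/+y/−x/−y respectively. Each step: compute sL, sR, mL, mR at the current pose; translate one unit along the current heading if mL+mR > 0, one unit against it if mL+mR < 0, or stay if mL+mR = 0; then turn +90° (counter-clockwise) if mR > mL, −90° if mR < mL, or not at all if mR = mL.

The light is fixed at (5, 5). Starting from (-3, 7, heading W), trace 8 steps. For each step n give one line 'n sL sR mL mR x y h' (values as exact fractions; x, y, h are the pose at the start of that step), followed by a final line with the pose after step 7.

0 30/41 30/53 2205/2173 1410/2173 -3 7 W
1 20/51 4/3 18/17 44/51 -4 7 N
2 3/5 15/16 171/160 123/160 -4 8 E
3 60/29 12/25 1674/725 924/725 -3 8 S
4 30/41 30/53 2205/2173 1410/2173 -3 7 W
5 20/51 4/3 18/17 44/51 -4 7 N
6 3/5 15/16 171/160 123/160 -4 8 E
7 60/29 12/25 1674/725 924/725 -3 8 S
final -3 7 W

n=0: pose=(-3,7,W); sL=30/41, sR=30/53; mL=2205/2173, mR=1410/2173; mL+mR=3615/2173 → advance +1; mR−mL=-15/41 → turn -1·90°
n=1: pose=(-4,7,N); sL=20/51, sR=4/3; mL=18/17, mR=44/51; mL+mR=98/51 → advance +1; mR−mL=-10/51 → turn -1·90°
n=2: pose=(-4,8,E); sL=3/5, sR=15/16; mL=171/160, mR=123/160; mL+mR=147/80 → advance +1; mR−mL=-3/10 → turn -1·90°
n=3: pose=(-3,8,S); sL=60/29, sR=12/25; mL=1674/725, mR=924/725; mL+mR=2598/725 → advance +1; mR−mL=-30/29 → turn -1·90°
n=4: pose=(-3,7,W); sL=30/41, sR=30/53; mL=2205/2173, mR=1410/2173; mL+mR=3615/2173 → advance +1; mR−mL=-15/41 → turn -1·90°
n=5: pose=(-4,7,N); sL=20/51, sR=4/3; mL=18/17, mR=44/51; mL+mR=98/51 → advance +1; mR−mL=-10/51 → turn -1·90°
n=6: pose=(-4,8,E); sL=3/5, sR=15/16; mL=171/160, mR=123/160; mL+mR=147/80 → advance +1; mR−mL=-3/10 → turn -1·90°
n=7: pose=(-3,8,S); sL=60/29, sR=12/25; mL=1674/725, mR=924/725; mL+mR=2598/725 → advance +1; mR−mL=-30/29 → turn -1·90°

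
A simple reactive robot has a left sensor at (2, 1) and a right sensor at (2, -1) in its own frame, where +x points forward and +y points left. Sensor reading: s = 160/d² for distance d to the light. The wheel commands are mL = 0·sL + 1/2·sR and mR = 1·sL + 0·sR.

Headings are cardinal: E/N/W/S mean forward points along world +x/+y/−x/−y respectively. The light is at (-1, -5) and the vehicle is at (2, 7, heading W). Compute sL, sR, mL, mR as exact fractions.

80/61 16/17 8/17 80/61

left sensor world pos  = (0, 6); dL² = 122
right sensor world pos = (0, 8); dR² = 170
sL = 160/122 = 80/61
sR = 160/170 = 16/17
mL = 0·sL + 1/2·sR = 8/17
mR = 1·sL + 0·sR = 80/61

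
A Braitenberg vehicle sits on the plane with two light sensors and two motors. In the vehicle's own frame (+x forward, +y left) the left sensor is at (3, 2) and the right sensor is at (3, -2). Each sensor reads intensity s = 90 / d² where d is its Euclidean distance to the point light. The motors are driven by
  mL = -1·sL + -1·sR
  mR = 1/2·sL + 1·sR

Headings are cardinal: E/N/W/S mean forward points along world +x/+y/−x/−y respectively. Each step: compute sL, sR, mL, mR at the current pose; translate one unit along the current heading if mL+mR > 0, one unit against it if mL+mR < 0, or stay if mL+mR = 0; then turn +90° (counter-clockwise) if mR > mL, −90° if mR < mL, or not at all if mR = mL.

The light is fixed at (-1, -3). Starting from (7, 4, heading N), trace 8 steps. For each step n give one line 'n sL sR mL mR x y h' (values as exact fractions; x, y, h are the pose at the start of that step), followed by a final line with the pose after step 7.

0 45/68 9/20 -189/170 531/680 7 4 N
1 90/41 90/89 -11700/3649 7695/3649 7 3 W
2 9/13 45/29 -846/377 1431/754 8 3 S
3 2/5 90/169 -788/845 619/845 8 4 E
4 45/68 9/20 -189/170 531/680 7 4 N
5 90/41 90/89 -11700/3649 7695/3649 7 3 W
6 9/13 45/29 -846/377 1431/754 8 3 S
7 2/5 90/169 -788/845 619/845 8 4 E
final 7 4 N

n=0: pose=(7,4,N); sL=45/68, sR=9/20; mL=-189/170, mR=531/680; mL+mR=-45/136 → advance -1; mR−mL=1287/680 → turn +1·90°
n=1: pose=(7,3,W); sL=90/41, sR=90/89; mL=-11700/3649, mR=7695/3649; mL+mR=-45/41 → advance -1; mR−mL=19395/3649 → turn +1·90°
n=2: pose=(8,3,S); sL=9/13, sR=45/29; mL=-846/377, mR=1431/754; mL+mR=-9/26 → advance -1; mR−mL=3123/754 → turn +1·90°
n=3: pose=(8,4,E); sL=2/5, sR=90/169; mL=-788/845, mR=619/845; mL+mR=-1/5 → advance -1; mR−mL=1407/845 → turn +1·90°
n=4: pose=(7,4,N); sL=45/68, sR=9/20; mL=-189/170, mR=531/680; mL+mR=-45/136 → advance -1; mR−mL=1287/680 → turn +1·90°
n=5: pose=(7,3,W); sL=90/41, sR=90/89; mL=-11700/3649, mR=7695/3649; mL+mR=-45/41 → advance -1; mR−mL=19395/3649 → turn +1·90°
n=6: pose=(8,3,S); sL=9/13, sR=45/29; mL=-846/377, mR=1431/754; mL+mR=-9/26 → advance -1; mR−mL=3123/754 → turn +1·90°
n=7: pose=(8,4,E); sL=2/5, sR=90/169; mL=-788/845, mR=619/845; mL+mR=-1/5 → advance -1; mR−mL=1407/845 → turn +1·90°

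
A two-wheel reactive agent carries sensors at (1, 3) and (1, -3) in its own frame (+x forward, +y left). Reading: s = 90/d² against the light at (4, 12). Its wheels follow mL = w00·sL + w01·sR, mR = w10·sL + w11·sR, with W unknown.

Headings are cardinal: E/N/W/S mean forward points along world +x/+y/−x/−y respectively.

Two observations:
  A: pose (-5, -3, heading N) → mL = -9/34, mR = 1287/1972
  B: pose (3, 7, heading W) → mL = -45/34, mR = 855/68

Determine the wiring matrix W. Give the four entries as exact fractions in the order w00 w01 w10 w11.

-1 0 1 1

obs A: pose=(-5,-3,N) → sL=9/34, sR=45/116, mL=-9/34, mR=1287/1972
obs B: pose=(3,7,W) → sL=45/34, sR=45/4, mL=-45/34, mR=855/68
sensor matrix S = [[9/34, 45/116], [45/34, 45/4]]; det S = 1215/493
solve [mL_A; mL_B] = S·[w00; w01] and [mR_A; mR_B] = S·[w10; w11]:
  w00 = -1, w01 = 0, w10 = 1, w11 = 1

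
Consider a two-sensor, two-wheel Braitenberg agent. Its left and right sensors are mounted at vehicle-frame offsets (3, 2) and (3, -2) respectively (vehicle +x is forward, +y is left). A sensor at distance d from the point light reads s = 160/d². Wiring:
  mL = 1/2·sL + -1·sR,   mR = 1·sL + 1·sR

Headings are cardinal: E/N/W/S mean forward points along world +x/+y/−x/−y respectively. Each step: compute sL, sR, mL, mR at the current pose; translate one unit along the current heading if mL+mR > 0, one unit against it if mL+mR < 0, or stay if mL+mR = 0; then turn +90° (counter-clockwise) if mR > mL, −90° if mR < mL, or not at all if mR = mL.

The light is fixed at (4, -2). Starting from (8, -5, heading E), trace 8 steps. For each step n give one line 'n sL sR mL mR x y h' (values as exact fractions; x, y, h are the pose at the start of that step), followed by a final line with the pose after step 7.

n=0: pose=(8,-5,E); sL=16/5, sR=80/37; mL=-104/185, mR=992/185; mL+mR=24/5 → advance +1; mR−mL=1096/185 → turn +1·90°
n=1: pose=(9,-5,N); sL=160/9, sR=160/49; mL=2480/441, mR=9280/441; mL+mR=80/3 → advance +1; mR−mL=6800/441 → turn +1·90°
n=2: pose=(9,-4,W); sL=8, sR=40; mL=-36, mR=48; mL+mR=12 → advance +1; mR−mL=84 → turn +1·90°
n=3: pose=(8,-4,S); sL=160/61, sR=160/29; mL=-7440/1769, mR=14400/1769; mL+mR=240/61 → advance +1; mR−mL=21840/1769 → turn +1·90°
n=4: pose=(8,-5,E); sL=16/5, sR=80/37; mL=-104/185, mR=992/185; mL+mR=24/5 → advance +1; mR−mL=1096/185 → turn +1·90°
n=5: pose=(9,-5,N); sL=160/9, sR=160/49; mL=2480/441, mR=9280/441; mL+mR=80/3 → advance +1; mR−mL=6800/441 → turn +1·90°
n=6: pose=(9,-4,W); sL=8, sR=40; mL=-36, mR=48; mL+mR=12 → advance +1; mR−mL=84 → turn +1·90°
n=7: pose=(8,-4,S); sL=160/61, sR=160/29; mL=-7440/1769, mR=14400/1769; mL+mR=240/61 → advance +1; mR−mL=21840/1769 → turn +1·90°

0 16/5 80/37 -104/185 992/185 8 -5 E
1 160/9 160/49 2480/441 9280/441 9 -5 N
2 8 40 -36 48 9 -4 W
3 160/61 160/29 -7440/1769 14400/1769 8 -4 S
4 16/5 80/37 -104/185 992/185 8 -5 E
5 160/9 160/49 2480/441 9280/441 9 -5 N
6 8 40 -36 48 9 -4 W
7 160/61 160/29 -7440/1769 14400/1769 8 -4 S
final 8 -5 E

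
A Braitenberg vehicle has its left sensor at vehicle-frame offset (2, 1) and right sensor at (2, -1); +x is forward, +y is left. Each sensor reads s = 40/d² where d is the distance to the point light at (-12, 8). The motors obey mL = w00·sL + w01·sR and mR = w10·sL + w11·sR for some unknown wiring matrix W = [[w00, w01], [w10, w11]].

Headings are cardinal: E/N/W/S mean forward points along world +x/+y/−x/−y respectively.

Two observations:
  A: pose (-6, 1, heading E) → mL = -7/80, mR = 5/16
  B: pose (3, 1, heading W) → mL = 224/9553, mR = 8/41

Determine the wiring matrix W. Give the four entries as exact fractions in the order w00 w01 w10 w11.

obs A: pose=(-6,1,E) → sL=2/5, sR=5/16, mL=-7/80, mR=5/16
obs B: pose=(3,1,W) → sL=40/233, sR=8/41, mL=224/9553, mR=8/41
sensor matrix S = [[2/5, 5/16], [40/233, 8/41]]; det S = 2331/95530
solve [mL_A; mL_B] = S·[w00; w01] and [mR_A; mR_B] = S·[w10; w11]:
  w00 = -1, w01 = 1, w10 = 0, w11 = 1

-1 1 0 1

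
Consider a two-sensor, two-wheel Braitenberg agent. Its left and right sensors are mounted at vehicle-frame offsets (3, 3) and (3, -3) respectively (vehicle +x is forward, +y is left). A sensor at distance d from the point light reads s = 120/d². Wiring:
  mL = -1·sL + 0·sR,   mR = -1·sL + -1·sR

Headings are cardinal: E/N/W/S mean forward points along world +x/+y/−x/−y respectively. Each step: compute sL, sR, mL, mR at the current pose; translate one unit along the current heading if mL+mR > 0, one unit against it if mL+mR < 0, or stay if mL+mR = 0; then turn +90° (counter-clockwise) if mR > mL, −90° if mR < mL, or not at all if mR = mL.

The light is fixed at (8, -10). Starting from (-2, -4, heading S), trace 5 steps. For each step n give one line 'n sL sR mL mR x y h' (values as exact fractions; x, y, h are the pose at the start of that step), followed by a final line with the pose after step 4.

0 60/29 60/89 -60/29 -7080/2581 -2 -4 S
1 24/37 120/269 -24/37 -10896/9953 -2 -3 W
2 30/61 15/17 -30/61 -1425/1037 -1 -3 N
3 40/39 8/3 -40/39 -48/13 -1 -4 E
4 60/29 60/89 -60/29 -7080/2581 -2 -4 S
final -2 -3 W

n=0: pose=(-2,-4,S); sL=60/29, sR=60/89; mL=-60/29, mR=-7080/2581; mL+mR=-12420/2581 → advance -1; mR−mL=-60/89 → turn -1·90°
n=1: pose=(-2,-3,W); sL=24/37, sR=120/269; mL=-24/37, mR=-10896/9953; mL+mR=-17352/9953 → advance -1; mR−mL=-120/269 → turn -1·90°
n=2: pose=(-1,-3,N); sL=30/61, sR=15/17; mL=-30/61, mR=-1425/1037; mL+mR=-1935/1037 → advance -1; mR−mL=-15/17 → turn -1·90°
n=3: pose=(-1,-4,E); sL=40/39, sR=8/3; mL=-40/39, mR=-48/13; mL+mR=-184/39 → advance -1; mR−mL=-8/3 → turn -1·90°
n=4: pose=(-2,-4,S); sL=60/29, sR=60/89; mL=-60/29, mR=-7080/2581; mL+mR=-12420/2581 → advance -1; mR−mL=-60/89 → turn -1·90°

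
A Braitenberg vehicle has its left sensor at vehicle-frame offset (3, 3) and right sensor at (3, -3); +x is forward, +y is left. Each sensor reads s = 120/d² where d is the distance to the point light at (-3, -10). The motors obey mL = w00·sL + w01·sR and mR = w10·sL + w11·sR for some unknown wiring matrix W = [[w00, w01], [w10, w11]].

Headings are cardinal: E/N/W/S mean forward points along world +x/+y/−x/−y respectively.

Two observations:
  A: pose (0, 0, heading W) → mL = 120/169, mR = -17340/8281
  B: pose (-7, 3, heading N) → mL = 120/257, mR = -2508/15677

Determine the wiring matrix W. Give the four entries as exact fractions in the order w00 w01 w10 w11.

obs A: pose=(0,0,W) → sL=120/49, sR=120/169, mL=120/169, mR=-17340/8281
obs B: pose=(-7,3,N) → sL=24/61, sR=120/257, mL=120/257, mR=-2508/15677
sensor matrix S = [[120/49, 120/169], [24/61, 120/257]]; det S = 112181760/129821237
solve [mL_A; mL_B] = S·[w00; w01] and [mR_A; mR_B] = S·[w10; w11]:
  w00 = 0, w01 = 1, w10 = -1, w11 = 1/2

0 1 -1 1/2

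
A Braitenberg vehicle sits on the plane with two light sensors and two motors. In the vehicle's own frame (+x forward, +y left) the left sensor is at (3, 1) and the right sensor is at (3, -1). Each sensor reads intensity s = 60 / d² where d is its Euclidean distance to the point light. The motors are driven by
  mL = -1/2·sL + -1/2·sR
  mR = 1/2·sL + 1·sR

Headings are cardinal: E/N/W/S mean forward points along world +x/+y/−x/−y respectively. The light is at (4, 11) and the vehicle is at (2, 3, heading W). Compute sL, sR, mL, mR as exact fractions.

left sensor world pos  = (-1, 2); dL² = 106
right sensor world pos = (-1, 4); dR² = 74
sL = 60/106 = 30/53
sR = 60/74 = 30/37
mL = -1/2·sL + -1/2·sR = -1350/1961
mR = 1/2·sL + 1·sR = 2145/1961

30/53 30/37 -1350/1961 2145/1961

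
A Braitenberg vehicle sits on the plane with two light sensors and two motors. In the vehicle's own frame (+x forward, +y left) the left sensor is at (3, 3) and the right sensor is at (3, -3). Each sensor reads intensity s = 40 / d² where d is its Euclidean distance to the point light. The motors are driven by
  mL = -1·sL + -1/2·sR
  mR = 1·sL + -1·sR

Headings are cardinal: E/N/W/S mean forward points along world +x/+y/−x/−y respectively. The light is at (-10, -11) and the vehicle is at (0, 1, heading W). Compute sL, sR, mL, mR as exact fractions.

4/13 20/137 -678/1781 288/1781

left sensor world pos  = (-3, -2); dL² = 130
right sensor world pos = (-3, 4); dR² = 274
sL = 40/130 = 4/13
sR = 40/274 = 20/137
mL = -1·sL + -1/2·sR = -678/1781
mR = 1·sL + -1·sR = 288/1781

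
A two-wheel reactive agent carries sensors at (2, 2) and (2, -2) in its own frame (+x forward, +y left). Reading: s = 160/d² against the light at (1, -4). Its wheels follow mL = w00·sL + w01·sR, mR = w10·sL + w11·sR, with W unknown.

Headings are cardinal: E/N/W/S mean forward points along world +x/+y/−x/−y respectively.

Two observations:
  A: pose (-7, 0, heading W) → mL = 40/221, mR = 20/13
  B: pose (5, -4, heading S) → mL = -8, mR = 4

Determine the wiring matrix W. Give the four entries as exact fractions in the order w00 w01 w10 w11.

obs A: pose=(-7,0,W) → sL=20/13, sR=20/17, mL=40/221, mR=20/13
obs B: pose=(5,-4,S) → sL=4, sR=20, mL=-8, mR=4
sensor matrix S = [[20/13, 20/17], [4, 20]]; det S = 5760/221
solve [mL_A; mL_B] = S·[w00; w01] and [mR_A; mR_B] = S·[w10; w11]:
  w00 = 1/2, w01 = -1/2, w10 = 1, w11 = 0

1/2 -1/2 1 0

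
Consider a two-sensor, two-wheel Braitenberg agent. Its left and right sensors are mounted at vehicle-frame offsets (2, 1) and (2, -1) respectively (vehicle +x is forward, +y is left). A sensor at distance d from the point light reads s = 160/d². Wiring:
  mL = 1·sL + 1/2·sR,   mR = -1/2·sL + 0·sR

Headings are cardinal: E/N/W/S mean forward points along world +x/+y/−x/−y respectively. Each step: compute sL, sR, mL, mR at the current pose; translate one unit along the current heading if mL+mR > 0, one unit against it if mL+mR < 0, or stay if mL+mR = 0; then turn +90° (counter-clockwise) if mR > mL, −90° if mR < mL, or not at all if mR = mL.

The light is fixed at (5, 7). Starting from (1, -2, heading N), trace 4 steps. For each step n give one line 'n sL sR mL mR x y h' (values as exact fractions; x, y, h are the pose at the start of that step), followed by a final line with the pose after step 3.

n=0: pose=(1,-2,N); sL=80/37, sR=80/29; mL=3800/1073, mR=-40/37; mL+mR=2640/1073 → advance +1; mR−mL=-4960/1073 → turn -1·90°
n=1: pose=(1,-1,E); sL=160/53, sR=32/17; mL=3568/901, mR=-80/53; mL+mR=2208/901 → advance +1; mR−mL=-4928/901 → turn -1·90°
n=2: pose=(2,-1,S); sL=20/13, sR=40/29; mL=840/377, mR=-10/13; mL+mR=550/377 → advance +1; mR−mL=-1130/377 → turn -1·90°
n=3: pose=(2,-2,W); sL=32/25, sR=160/89; mL=4848/2225, mR=-16/25; mL+mR=3424/2225 → advance +1; mR−mL=-6272/2225 → turn -1·90°

0 80/37 80/29 3800/1073 -40/37 1 -2 N
1 160/53 32/17 3568/901 -80/53 1 -1 E
2 20/13 40/29 840/377 -10/13 2 -1 S
3 32/25 160/89 4848/2225 -16/25 2 -2 W
final 1 -2 N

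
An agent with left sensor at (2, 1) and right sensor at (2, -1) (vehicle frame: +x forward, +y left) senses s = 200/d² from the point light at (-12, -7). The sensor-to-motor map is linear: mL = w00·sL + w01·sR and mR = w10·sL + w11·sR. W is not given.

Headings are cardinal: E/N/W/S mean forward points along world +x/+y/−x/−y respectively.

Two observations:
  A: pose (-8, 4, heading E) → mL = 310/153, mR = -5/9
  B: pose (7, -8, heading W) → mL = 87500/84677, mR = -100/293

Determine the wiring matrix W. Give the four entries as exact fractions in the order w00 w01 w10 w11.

1/2 1 -1/2 0

obs A: pose=(-8,4,E) → sL=10/9, sR=25/17, mL=310/153, mR=-5/9
obs B: pose=(7,-8,W) → sL=200/293, sR=200/289, mL=87500/84677, mR=-100/293
sensor matrix S = [[10/9, 25/17], [200/293, 200/289]]; det S = -179000/762093
solve [mL_A; mL_B] = S·[w00; w01] and [mR_A; mR_B] = S·[w10; w11]:
  w00 = 1/2, w01 = 1, w10 = -1/2, w11 = 0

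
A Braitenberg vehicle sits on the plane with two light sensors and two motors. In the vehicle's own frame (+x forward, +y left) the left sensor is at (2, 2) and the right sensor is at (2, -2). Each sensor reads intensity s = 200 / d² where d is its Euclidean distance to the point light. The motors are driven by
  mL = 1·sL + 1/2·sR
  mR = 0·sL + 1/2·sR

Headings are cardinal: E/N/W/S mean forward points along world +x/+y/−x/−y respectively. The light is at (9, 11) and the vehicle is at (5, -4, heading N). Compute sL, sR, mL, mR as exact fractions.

40/41 200/173 11020/7093 100/173

left sensor world pos  = (3, -2); dL² = 205
right sensor world pos = (7, -2); dR² = 173
sL = 200/205 = 40/41
sR = 200/173 = 200/173
mL = 1·sL + 1/2·sR = 11020/7093
mR = 0·sL + 1/2·sR = 100/173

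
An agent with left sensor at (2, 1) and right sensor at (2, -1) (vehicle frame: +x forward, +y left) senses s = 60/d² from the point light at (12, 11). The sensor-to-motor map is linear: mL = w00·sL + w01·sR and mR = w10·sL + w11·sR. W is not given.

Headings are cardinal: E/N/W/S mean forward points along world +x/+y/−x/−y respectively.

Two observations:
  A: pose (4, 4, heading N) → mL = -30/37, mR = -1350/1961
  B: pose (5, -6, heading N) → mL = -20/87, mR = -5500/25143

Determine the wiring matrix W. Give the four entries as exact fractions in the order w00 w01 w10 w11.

obs A: pose=(4,4,N) → sL=30/53, sR=30/37, mL=-30/37, mR=-1350/1961
obs B: pose=(5,-6,N) → sL=60/289, sR=20/87, mL=-20/87, mR=-5500/25143
sensor matrix S = [[30/53, 30/37], [60/289, 20/87]]; det S = -628000/16435141
solve [mL_A; mL_B] = S·[w00; w01] and [mR_A; mR_B] = S·[w10; w11]:
  w00 = 0, w01 = -1, w10 = -1/2, w11 = -1/2

0 -1 -1/2 -1/2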